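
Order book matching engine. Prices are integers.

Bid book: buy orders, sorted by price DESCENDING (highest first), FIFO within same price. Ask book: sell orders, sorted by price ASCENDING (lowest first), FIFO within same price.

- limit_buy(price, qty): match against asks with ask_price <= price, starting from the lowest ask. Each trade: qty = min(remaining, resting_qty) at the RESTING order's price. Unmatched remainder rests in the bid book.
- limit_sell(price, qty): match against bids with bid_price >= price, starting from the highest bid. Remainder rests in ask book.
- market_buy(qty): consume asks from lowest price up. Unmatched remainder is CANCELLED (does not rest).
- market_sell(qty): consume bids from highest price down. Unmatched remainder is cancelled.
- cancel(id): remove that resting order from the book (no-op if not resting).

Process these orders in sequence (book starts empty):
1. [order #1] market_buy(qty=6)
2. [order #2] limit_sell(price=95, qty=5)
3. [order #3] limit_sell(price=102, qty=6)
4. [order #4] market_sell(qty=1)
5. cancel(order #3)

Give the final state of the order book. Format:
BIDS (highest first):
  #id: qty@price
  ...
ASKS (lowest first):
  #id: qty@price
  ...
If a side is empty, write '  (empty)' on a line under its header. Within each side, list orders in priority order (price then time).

Answer: BIDS (highest first):
  (empty)
ASKS (lowest first):
  #2: 5@95

Derivation:
After op 1 [order #1] market_buy(qty=6): fills=none; bids=[-] asks=[-]
After op 2 [order #2] limit_sell(price=95, qty=5): fills=none; bids=[-] asks=[#2:5@95]
After op 3 [order #3] limit_sell(price=102, qty=6): fills=none; bids=[-] asks=[#2:5@95 #3:6@102]
After op 4 [order #4] market_sell(qty=1): fills=none; bids=[-] asks=[#2:5@95 #3:6@102]
After op 5 cancel(order #3): fills=none; bids=[-] asks=[#2:5@95]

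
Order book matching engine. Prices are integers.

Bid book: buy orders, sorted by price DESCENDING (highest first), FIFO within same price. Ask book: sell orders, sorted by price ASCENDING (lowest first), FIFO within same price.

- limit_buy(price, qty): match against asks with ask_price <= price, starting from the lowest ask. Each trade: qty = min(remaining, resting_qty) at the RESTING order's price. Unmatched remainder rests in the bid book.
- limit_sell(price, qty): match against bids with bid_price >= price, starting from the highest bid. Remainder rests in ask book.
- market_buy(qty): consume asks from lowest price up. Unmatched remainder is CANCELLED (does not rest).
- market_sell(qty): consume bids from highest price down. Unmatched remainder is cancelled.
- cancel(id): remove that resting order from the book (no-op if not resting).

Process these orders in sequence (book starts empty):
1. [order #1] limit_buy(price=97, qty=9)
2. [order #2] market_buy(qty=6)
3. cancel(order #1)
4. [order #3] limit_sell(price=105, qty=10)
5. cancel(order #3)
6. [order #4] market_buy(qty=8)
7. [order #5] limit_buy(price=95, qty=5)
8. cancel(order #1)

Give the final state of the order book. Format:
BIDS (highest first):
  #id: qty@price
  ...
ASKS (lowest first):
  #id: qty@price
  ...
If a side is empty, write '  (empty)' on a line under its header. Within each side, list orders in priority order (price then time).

After op 1 [order #1] limit_buy(price=97, qty=9): fills=none; bids=[#1:9@97] asks=[-]
After op 2 [order #2] market_buy(qty=6): fills=none; bids=[#1:9@97] asks=[-]
After op 3 cancel(order #1): fills=none; bids=[-] asks=[-]
After op 4 [order #3] limit_sell(price=105, qty=10): fills=none; bids=[-] asks=[#3:10@105]
After op 5 cancel(order #3): fills=none; bids=[-] asks=[-]
After op 6 [order #4] market_buy(qty=8): fills=none; bids=[-] asks=[-]
After op 7 [order #5] limit_buy(price=95, qty=5): fills=none; bids=[#5:5@95] asks=[-]
After op 8 cancel(order #1): fills=none; bids=[#5:5@95] asks=[-]

Answer: BIDS (highest first):
  #5: 5@95
ASKS (lowest first):
  (empty)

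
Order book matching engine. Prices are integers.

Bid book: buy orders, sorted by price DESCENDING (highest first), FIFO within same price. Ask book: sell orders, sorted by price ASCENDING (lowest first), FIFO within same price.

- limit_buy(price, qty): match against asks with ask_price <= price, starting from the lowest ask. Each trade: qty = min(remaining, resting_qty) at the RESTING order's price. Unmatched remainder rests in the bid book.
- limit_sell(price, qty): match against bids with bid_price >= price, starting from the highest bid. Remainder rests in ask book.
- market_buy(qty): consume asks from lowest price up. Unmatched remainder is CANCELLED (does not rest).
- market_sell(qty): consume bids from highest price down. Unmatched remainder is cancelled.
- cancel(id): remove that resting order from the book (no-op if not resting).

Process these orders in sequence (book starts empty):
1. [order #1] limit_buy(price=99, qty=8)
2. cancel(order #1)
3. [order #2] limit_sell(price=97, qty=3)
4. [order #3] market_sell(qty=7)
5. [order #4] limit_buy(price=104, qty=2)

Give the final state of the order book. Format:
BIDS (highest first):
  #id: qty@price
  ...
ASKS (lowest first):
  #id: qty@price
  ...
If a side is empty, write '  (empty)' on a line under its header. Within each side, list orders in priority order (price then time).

Answer: BIDS (highest first):
  (empty)
ASKS (lowest first):
  #2: 1@97

Derivation:
After op 1 [order #1] limit_buy(price=99, qty=8): fills=none; bids=[#1:8@99] asks=[-]
After op 2 cancel(order #1): fills=none; bids=[-] asks=[-]
After op 3 [order #2] limit_sell(price=97, qty=3): fills=none; bids=[-] asks=[#2:3@97]
After op 4 [order #3] market_sell(qty=7): fills=none; bids=[-] asks=[#2:3@97]
After op 5 [order #4] limit_buy(price=104, qty=2): fills=#4x#2:2@97; bids=[-] asks=[#2:1@97]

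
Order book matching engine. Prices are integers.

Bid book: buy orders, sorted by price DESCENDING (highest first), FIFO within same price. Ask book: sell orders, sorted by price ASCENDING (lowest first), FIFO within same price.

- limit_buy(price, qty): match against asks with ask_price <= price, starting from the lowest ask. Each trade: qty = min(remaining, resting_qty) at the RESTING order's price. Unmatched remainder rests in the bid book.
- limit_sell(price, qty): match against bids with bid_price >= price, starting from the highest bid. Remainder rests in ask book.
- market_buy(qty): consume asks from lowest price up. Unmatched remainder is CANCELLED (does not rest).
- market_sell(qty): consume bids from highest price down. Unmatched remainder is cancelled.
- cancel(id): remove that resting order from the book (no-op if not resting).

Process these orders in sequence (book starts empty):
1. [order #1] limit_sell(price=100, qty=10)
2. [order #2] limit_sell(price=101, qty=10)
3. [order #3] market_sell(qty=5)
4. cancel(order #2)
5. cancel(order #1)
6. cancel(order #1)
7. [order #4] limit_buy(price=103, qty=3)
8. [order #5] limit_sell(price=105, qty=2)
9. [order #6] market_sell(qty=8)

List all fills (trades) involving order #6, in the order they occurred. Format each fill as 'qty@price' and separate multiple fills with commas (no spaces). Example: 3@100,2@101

Answer: 3@103

Derivation:
After op 1 [order #1] limit_sell(price=100, qty=10): fills=none; bids=[-] asks=[#1:10@100]
After op 2 [order #2] limit_sell(price=101, qty=10): fills=none; bids=[-] asks=[#1:10@100 #2:10@101]
After op 3 [order #3] market_sell(qty=5): fills=none; bids=[-] asks=[#1:10@100 #2:10@101]
After op 4 cancel(order #2): fills=none; bids=[-] asks=[#1:10@100]
After op 5 cancel(order #1): fills=none; bids=[-] asks=[-]
After op 6 cancel(order #1): fills=none; bids=[-] asks=[-]
After op 7 [order #4] limit_buy(price=103, qty=3): fills=none; bids=[#4:3@103] asks=[-]
After op 8 [order #5] limit_sell(price=105, qty=2): fills=none; bids=[#4:3@103] asks=[#5:2@105]
After op 9 [order #6] market_sell(qty=8): fills=#4x#6:3@103; bids=[-] asks=[#5:2@105]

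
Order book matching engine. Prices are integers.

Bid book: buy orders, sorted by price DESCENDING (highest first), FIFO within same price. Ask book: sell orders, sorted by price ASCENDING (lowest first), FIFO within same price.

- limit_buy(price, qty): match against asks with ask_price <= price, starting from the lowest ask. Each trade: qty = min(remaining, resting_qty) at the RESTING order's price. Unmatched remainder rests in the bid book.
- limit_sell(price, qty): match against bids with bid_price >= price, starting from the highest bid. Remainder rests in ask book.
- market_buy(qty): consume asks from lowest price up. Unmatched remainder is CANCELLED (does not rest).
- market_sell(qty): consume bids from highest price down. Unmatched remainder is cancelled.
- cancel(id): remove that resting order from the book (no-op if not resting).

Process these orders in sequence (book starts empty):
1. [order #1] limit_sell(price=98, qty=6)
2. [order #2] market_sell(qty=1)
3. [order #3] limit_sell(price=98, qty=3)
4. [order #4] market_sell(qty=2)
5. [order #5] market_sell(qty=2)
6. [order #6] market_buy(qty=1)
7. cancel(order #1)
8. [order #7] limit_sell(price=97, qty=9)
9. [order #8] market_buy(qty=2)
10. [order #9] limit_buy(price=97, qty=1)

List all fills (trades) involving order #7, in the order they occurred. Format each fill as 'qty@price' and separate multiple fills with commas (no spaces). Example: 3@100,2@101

Answer: 2@97,1@97

Derivation:
After op 1 [order #1] limit_sell(price=98, qty=6): fills=none; bids=[-] asks=[#1:6@98]
After op 2 [order #2] market_sell(qty=1): fills=none; bids=[-] asks=[#1:6@98]
After op 3 [order #3] limit_sell(price=98, qty=3): fills=none; bids=[-] asks=[#1:6@98 #3:3@98]
After op 4 [order #4] market_sell(qty=2): fills=none; bids=[-] asks=[#1:6@98 #3:3@98]
After op 5 [order #5] market_sell(qty=2): fills=none; bids=[-] asks=[#1:6@98 #3:3@98]
After op 6 [order #6] market_buy(qty=1): fills=#6x#1:1@98; bids=[-] asks=[#1:5@98 #3:3@98]
After op 7 cancel(order #1): fills=none; bids=[-] asks=[#3:3@98]
After op 8 [order #7] limit_sell(price=97, qty=9): fills=none; bids=[-] asks=[#7:9@97 #3:3@98]
After op 9 [order #8] market_buy(qty=2): fills=#8x#7:2@97; bids=[-] asks=[#7:7@97 #3:3@98]
After op 10 [order #9] limit_buy(price=97, qty=1): fills=#9x#7:1@97; bids=[-] asks=[#7:6@97 #3:3@98]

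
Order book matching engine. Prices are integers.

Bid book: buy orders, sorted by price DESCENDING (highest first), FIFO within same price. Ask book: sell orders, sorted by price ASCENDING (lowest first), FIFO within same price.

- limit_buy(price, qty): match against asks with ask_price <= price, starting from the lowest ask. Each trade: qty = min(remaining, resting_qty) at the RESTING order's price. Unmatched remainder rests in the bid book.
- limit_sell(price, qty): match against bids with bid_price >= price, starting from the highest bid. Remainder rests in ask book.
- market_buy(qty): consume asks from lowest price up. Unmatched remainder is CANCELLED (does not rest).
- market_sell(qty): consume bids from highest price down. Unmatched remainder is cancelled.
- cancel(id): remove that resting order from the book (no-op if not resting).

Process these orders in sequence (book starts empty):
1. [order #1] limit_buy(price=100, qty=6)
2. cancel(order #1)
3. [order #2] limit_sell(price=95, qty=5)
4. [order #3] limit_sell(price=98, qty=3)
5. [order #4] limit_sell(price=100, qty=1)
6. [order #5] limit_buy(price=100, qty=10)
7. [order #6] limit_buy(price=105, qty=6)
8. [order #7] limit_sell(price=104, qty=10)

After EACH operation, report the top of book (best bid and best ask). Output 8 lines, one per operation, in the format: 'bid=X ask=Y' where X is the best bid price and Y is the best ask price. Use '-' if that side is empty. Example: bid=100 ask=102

Answer: bid=100 ask=-
bid=- ask=-
bid=- ask=95
bid=- ask=95
bid=- ask=95
bid=100 ask=-
bid=105 ask=-
bid=100 ask=104

Derivation:
After op 1 [order #1] limit_buy(price=100, qty=6): fills=none; bids=[#1:6@100] asks=[-]
After op 2 cancel(order #1): fills=none; bids=[-] asks=[-]
After op 3 [order #2] limit_sell(price=95, qty=5): fills=none; bids=[-] asks=[#2:5@95]
After op 4 [order #3] limit_sell(price=98, qty=3): fills=none; bids=[-] asks=[#2:5@95 #3:3@98]
After op 5 [order #4] limit_sell(price=100, qty=1): fills=none; bids=[-] asks=[#2:5@95 #3:3@98 #4:1@100]
After op 6 [order #5] limit_buy(price=100, qty=10): fills=#5x#2:5@95 #5x#3:3@98 #5x#4:1@100; bids=[#5:1@100] asks=[-]
After op 7 [order #6] limit_buy(price=105, qty=6): fills=none; bids=[#6:6@105 #5:1@100] asks=[-]
After op 8 [order #7] limit_sell(price=104, qty=10): fills=#6x#7:6@105; bids=[#5:1@100] asks=[#7:4@104]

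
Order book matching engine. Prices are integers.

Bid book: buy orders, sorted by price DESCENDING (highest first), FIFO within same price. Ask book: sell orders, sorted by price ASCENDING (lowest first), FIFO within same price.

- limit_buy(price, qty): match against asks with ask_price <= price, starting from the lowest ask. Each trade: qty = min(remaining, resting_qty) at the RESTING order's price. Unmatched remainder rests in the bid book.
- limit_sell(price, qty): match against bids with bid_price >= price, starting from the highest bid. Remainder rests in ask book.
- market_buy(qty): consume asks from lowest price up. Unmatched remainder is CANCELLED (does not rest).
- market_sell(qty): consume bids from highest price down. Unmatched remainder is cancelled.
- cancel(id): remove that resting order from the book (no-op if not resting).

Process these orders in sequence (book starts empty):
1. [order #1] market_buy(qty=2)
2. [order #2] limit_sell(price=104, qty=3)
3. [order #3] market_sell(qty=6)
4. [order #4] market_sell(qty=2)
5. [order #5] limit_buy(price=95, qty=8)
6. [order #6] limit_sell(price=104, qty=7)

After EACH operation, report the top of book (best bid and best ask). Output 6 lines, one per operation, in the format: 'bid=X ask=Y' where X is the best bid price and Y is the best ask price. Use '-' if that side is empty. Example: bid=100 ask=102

Answer: bid=- ask=-
bid=- ask=104
bid=- ask=104
bid=- ask=104
bid=95 ask=104
bid=95 ask=104

Derivation:
After op 1 [order #1] market_buy(qty=2): fills=none; bids=[-] asks=[-]
After op 2 [order #2] limit_sell(price=104, qty=3): fills=none; bids=[-] asks=[#2:3@104]
After op 3 [order #3] market_sell(qty=6): fills=none; bids=[-] asks=[#2:3@104]
After op 4 [order #4] market_sell(qty=2): fills=none; bids=[-] asks=[#2:3@104]
After op 5 [order #5] limit_buy(price=95, qty=8): fills=none; bids=[#5:8@95] asks=[#2:3@104]
After op 6 [order #6] limit_sell(price=104, qty=7): fills=none; bids=[#5:8@95] asks=[#2:3@104 #6:7@104]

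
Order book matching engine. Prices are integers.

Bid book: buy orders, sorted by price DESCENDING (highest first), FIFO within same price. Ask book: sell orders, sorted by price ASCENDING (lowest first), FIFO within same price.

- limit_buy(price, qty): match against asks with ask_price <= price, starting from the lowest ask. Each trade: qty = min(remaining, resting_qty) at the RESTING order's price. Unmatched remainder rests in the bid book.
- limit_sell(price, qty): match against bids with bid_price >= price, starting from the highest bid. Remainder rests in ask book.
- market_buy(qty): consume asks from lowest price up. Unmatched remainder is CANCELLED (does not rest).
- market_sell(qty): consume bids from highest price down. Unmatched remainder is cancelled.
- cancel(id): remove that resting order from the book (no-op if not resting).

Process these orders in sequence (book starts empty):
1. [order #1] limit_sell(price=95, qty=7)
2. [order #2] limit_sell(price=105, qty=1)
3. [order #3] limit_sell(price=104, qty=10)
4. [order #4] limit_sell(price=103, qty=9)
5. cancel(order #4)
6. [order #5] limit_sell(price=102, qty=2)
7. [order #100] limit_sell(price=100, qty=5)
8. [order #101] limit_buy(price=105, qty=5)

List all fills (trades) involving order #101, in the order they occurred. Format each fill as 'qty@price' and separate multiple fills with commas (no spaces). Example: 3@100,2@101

After op 1 [order #1] limit_sell(price=95, qty=7): fills=none; bids=[-] asks=[#1:7@95]
After op 2 [order #2] limit_sell(price=105, qty=1): fills=none; bids=[-] asks=[#1:7@95 #2:1@105]
After op 3 [order #3] limit_sell(price=104, qty=10): fills=none; bids=[-] asks=[#1:7@95 #3:10@104 #2:1@105]
After op 4 [order #4] limit_sell(price=103, qty=9): fills=none; bids=[-] asks=[#1:7@95 #4:9@103 #3:10@104 #2:1@105]
After op 5 cancel(order #4): fills=none; bids=[-] asks=[#1:7@95 #3:10@104 #2:1@105]
After op 6 [order #5] limit_sell(price=102, qty=2): fills=none; bids=[-] asks=[#1:7@95 #5:2@102 #3:10@104 #2:1@105]
After op 7 [order #100] limit_sell(price=100, qty=5): fills=none; bids=[-] asks=[#1:7@95 #100:5@100 #5:2@102 #3:10@104 #2:1@105]
After op 8 [order #101] limit_buy(price=105, qty=5): fills=#101x#1:5@95; bids=[-] asks=[#1:2@95 #100:5@100 #5:2@102 #3:10@104 #2:1@105]

Answer: 5@95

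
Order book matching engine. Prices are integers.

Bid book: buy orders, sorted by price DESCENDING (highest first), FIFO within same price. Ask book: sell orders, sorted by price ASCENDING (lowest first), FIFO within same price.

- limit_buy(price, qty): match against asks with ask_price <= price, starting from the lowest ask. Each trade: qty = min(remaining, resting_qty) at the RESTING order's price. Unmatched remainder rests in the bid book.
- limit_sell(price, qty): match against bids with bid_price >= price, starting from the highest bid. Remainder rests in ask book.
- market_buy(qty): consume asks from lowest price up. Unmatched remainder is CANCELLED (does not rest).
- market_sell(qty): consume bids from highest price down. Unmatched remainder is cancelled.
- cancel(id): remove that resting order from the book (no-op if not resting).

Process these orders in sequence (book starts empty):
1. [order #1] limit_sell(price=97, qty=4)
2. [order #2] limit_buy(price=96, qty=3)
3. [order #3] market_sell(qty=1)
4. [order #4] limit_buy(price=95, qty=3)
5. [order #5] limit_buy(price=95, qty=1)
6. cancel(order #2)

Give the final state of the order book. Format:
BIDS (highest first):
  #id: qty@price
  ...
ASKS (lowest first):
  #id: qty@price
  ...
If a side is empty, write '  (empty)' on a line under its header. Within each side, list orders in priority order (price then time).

Answer: BIDS (highest first):
  #4: 3@95
  #5: 1@95
ASKS (lowest first):
  #1: 4@97

Derivation:
After op 1 [order #1] limit_sell(price=97, qty=4): fills=none; bids=[-] asks=[#1:4@97]
After op 2 [order #2] limit_buy(price=96, qty=3): fills=none; bids=[#2:3@96] asks=[#1:4@97]
After op 3 [order #3] market_sell(qty=1): fills=#2x#3:1@96; bids=[#2:2@96] asks=[#1:4@97]
After op 4 [order #4] limit_buy(price=95, qty=3): fills=none; bids=[#2:2@96 #4:3@95] asks=[#1:4@97]
After op 5 [order #5] limit_buy(price=95, qty=1): fills=none; bids=[#2:2@96 #4:3@95 #5:1@95] asks=[#1:4@97]
After op 6 cancel(order #2): fills=none; bids=[#4:3@95 #5:1@95] asks=[#1:4@97]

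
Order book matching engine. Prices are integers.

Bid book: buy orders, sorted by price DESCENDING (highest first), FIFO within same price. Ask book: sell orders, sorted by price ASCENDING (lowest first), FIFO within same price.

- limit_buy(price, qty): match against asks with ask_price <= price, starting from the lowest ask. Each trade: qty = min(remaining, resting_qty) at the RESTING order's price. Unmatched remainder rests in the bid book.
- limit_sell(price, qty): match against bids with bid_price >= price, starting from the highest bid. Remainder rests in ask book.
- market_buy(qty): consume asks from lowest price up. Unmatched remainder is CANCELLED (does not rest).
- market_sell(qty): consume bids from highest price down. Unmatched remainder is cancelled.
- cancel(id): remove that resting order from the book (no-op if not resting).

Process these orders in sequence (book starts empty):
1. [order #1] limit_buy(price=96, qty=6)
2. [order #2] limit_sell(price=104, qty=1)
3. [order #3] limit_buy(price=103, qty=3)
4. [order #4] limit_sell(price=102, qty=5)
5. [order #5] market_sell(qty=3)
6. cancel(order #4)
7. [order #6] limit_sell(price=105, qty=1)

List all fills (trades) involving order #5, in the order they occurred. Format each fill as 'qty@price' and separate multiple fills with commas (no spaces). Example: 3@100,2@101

Answer: 3@96

Derivation:
After op 1 [order #1] limit_buy(price=96, qty=6): fills=none; bids=[#1:6@96] asks=[-]
After op 2 [order #2] limit_sell(price=104, qty=1): fills=none; bids=[#1:6@96] asks=[#2:1@104]
After op 3 [order #3] limit_buy(price=103, qty=3): fills=none; bids=[#3:3@103 #1:6@96] asks=[#2:1@104]
After op 4 [order #4] limit_sell(price=102, qty=5): fills=#3x#4:3@103; bids=[#1:6@96] asks=[#4:2@102 #2:1@104]
After op 5 [order #5] market_sell(qty=3): fills=#1x#5:3@96; bids=[#1:3@96] asks=[#4:2@102 #2:1@104]
After op 6 cancel(order #4): fills=none; bids=[#1:3@96] asks=[#2:1@104]
After op 7 [order #6] limit_sell(price=105, qty=1): fills=none; bids=[#1:3@96] asks=[#2:1@104 #6:1@105]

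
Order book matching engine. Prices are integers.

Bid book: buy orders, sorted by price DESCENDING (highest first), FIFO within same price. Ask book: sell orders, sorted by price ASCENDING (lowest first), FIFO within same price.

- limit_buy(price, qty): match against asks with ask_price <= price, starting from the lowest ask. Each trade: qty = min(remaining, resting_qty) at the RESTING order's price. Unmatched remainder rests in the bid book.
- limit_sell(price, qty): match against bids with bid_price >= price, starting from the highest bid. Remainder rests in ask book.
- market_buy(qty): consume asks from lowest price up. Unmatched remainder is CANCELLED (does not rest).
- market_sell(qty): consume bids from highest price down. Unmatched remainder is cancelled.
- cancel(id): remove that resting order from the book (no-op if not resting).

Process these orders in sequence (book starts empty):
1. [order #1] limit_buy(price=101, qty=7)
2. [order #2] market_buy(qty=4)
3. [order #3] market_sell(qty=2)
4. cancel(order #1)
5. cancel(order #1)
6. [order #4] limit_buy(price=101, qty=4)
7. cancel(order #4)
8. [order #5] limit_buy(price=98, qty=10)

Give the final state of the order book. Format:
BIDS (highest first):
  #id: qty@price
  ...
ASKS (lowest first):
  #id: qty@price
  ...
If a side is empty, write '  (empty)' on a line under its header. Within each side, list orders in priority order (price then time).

After op 1 [order #1] limit_buy(price=101, qty=7): fills=none; bids=[#1:7@101] asks=[-]
After op 2 [order #2] market_buy(qty=4): fills=none; bids=[#1:7@101] asks=[-]
After op 3 [order #3] market_sell(qty=2): fills=#1x#3:2@101; bids=[#1:5@101] asks=[-]
After op 4 cancel(order #1): fills=none; bids=[-] asks=[-]
After op 5 cancel(order #1): fills=none; bids=[-] asks=[-]
After op 6 [order #4] limit_buy(price=101, qty=4): fills=none; bids=[#4:4@101] asks=[-]
After op 7 cancel(order #4): fills=none; bids=[-] asks=[-]
After op 8 [order #5] limit_buy(price=98, qty=10): fills=none; bids=[#5:10@98] asks=[-]

Answer: BIDS (highest first):
  #5: 10@98
ASKS (lowest first):
  (empty)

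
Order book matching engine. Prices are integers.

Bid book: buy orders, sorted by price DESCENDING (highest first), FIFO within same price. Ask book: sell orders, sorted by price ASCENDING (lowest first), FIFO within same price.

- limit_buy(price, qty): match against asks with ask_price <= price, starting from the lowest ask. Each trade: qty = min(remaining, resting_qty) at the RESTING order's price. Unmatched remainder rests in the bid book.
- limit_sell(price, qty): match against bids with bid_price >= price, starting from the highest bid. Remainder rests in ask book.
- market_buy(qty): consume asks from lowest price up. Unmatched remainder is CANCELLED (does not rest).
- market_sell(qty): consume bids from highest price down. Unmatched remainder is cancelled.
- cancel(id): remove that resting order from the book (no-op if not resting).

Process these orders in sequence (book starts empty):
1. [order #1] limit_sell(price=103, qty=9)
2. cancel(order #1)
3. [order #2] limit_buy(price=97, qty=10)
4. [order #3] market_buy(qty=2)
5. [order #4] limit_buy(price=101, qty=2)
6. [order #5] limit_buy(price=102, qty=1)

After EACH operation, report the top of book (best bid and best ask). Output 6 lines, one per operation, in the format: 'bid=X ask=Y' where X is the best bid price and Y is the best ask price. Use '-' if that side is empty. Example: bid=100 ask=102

Answer: bid=- ask=103
bid=- ask=-
bid=97 ask=-
bid=97 ask=-
bid=101 ask=-
bid=102 ask=-

Derivation:
After op 1 [order #1] limit_sell(price=103, qty=9): fills=none; bids=[-] asks=[#1:9@103]
After op 2 cancel(order #1): fills=none; bids=[-] asks=[-]
After op 3 [order #2] limit_buy(price=97, qty=10): fills=none; bids=[#2:10@97] asks=[-]
After op 4 [order #3] market_buy(qty=2): fills=none; bids=[#2:10@97] asks=[-]
After op 5 [order #4] limit_buy(price=101, qty=2): fills=none; bids=[#4:2@101 #2:10@97] asks=[-]
After op 6 [order #5] limit_buy(price=102, qty=1): fills=none; bids=[#5:1@102 #4:2@101 #2:10@97] asks=[-]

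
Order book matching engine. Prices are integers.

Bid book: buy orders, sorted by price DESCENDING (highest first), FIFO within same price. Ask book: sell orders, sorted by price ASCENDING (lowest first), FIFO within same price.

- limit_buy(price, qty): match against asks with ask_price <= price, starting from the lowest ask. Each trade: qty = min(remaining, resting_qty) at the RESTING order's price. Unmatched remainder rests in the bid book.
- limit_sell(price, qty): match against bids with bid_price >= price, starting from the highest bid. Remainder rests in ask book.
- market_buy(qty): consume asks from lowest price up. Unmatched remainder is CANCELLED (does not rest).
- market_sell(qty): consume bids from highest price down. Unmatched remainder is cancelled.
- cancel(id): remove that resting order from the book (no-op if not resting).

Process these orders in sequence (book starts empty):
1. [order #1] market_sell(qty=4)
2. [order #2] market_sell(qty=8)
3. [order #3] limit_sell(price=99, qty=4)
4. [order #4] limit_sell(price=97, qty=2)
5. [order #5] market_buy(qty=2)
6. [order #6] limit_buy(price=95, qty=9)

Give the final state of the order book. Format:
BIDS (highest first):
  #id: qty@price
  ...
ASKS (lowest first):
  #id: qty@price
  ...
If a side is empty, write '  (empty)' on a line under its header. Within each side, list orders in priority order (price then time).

After op 1 [order #1] market_sell(qty=4): fills=none; bids=[-] asks=[-]
After op 2 [order #2] market_sell(qty=8): fills=none; bids=[-] asks=[-]
After op 3 [order #3] limit_sell(price=99, qty=4): fills=none; bids=[-] asks=[#3:4@99]
After op 4 [order #4] limit_sell(price=97, qty=2): fills=none; bids=[-] asks=[#4:2@97 #3:4@99]
After op 5 [order #5] market_buy(qty=2): fills=#5x#4:2@97; bids=[-] asks=[#3:4@99]
After op 6 [order #6] limit_buy(price=95, qty=9): fills=none; bids=[#6:9@95] asks=[#3:4@99]

Answer: BIDS (highest first):
  #6: 9@95
ASKS (lowest first):
  #3: 4@99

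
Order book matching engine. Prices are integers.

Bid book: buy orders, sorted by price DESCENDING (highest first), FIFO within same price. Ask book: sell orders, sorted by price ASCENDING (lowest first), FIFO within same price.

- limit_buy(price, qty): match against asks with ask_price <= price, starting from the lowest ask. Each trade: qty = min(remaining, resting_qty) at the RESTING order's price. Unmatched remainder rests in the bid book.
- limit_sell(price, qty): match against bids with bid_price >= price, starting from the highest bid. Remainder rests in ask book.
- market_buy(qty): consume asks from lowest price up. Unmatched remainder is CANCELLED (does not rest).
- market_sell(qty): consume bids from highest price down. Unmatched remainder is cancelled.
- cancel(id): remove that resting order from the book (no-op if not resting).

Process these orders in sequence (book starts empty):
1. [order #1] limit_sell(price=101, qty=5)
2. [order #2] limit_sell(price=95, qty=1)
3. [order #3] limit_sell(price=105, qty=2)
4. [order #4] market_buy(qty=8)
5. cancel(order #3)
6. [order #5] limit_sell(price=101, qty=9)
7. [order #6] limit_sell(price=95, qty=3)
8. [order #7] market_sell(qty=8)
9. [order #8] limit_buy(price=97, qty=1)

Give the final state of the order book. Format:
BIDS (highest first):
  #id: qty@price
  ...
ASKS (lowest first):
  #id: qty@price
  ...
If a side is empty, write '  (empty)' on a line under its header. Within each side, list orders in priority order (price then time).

After op 1 [order #1] limit_sell(price=101, qty=5): fills=none; bids=[-] asks=[#1:5@101]
After op 2 [order #2] limit_sell(price=95, qty=1): fills=none; bids=[-] asks=[#2:1@95 #1:5@101]
After op 3 [order #3] limit_sell(price=105, qty=2): fills=none; bids=[-] asks=[#2:1@95 #1:5@101 #3:2@105]
After op 4 [order #4] market_buy(qty=8): fills=#4x#2:1@95 #4x#1:5@101 #4x#3:2@105; bids=[-] asks=[-]
After op 5 cancel(order #3): fills=none; bids=[-] asks=[-]
After op 6 [order #5] limit_sell(price=101, qty=9): fills=none; bids=[-] asks=[#5:9@101]
After op 7 [order #6] limit_sell(price=95, qty=3): fills=none; bids=[-] asks=[#6:3@95 #5:9@101]
After op 8 [order #7] market_sell(qty=8): fills=none; bids=[-] asks=[#6:3@95 #5:9@101]
After op 9 [order #8] limit_buy(price=97, qty=1): fills=#8x#6:1@95; bids=[-] asks=[#6:2@95 #5:9@101]

Answer: BIDS (highest first):
  (empty)
ASKS (lowest first):
  #6: 2@95
  #5: 9@101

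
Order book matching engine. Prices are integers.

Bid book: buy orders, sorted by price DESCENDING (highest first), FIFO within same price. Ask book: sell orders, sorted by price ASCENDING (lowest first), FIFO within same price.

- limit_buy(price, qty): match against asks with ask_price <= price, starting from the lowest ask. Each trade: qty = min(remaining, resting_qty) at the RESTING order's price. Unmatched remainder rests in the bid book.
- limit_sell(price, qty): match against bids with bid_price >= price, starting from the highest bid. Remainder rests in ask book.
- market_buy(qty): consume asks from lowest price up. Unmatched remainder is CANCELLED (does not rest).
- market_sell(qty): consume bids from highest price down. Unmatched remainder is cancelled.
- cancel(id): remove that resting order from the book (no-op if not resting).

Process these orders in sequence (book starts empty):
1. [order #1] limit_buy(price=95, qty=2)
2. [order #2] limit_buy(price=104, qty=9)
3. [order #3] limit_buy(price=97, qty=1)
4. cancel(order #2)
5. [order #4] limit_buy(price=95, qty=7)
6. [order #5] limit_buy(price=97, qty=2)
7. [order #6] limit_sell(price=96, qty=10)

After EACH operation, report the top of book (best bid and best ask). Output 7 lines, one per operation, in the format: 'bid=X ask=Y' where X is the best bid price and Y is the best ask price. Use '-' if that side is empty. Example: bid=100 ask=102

Answer: bid=95 ask=-
bid=104 ask=-
bid=104 ask=-
bid=97 ask=-
bid=97 ask=-
bid=97 ask=-
bid=95 ask=96

Derivation:
After op 1 [order #1] limit_buy(price=95, qty=2): fills=none; bids=[#1:2@95] asks=[-]
After op 2 [order #2] limit_buy(price=104, qty=9): fills=none; bids=[#2:9@104 #1:2@95] asks=[-]
After op 3 [order #3] limit_buy(price=97, qty=1): fills=none; bids=[#2:9@104 #3:1@97 #1:2@95] asks=[-]
After op 4 cancel(order #2): fills=none; bids=[#3:1@97 #1:2@95] asks=[-]
After op 5 [order #4] limit_buy(price=95, qty=7): fills=none; bids=[#3:1@97 #1:2@95 #4:7@95] asks=[-]
After op 6 [order #5] limit_buy(price=97, qty=2): fills=none; bids=[#3:1@97 #5:2@97 #1:2@95 #4:7@95] asks=[-]
After op 7 [order #6] limit_sell(price=96, qty=10): fills=#3x#6:1@97 #5x#6:2@97; bids=[#1:2@95 #4:7@95] asks=[#6:7@96]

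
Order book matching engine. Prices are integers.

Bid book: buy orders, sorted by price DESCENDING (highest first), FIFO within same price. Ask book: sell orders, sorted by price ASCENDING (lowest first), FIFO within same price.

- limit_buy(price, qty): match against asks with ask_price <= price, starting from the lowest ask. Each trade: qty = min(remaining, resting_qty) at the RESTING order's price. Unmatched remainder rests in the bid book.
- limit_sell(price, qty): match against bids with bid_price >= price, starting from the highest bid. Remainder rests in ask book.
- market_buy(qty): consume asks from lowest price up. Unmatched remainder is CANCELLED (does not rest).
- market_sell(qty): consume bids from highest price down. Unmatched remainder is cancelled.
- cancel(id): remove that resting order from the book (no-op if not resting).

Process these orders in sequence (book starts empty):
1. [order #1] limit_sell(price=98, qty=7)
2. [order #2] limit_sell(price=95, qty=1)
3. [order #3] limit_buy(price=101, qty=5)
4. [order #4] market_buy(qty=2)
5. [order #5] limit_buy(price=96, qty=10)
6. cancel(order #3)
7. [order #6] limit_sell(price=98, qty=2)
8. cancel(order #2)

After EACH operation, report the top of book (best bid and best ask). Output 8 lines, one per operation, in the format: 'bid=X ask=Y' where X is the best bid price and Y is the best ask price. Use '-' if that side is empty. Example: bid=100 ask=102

Answer: bid=- ask=98
bid=- ask=95
bid=- ask=98
bid=- ask=98
bid=96 ask=98
bid=96 ask=98
bid=96 ask=98
bid=96 ask=98

Derivation:
After op 1 [order #1] limit_sell(price=98, qty=7): fills=none; bids=[-] asks=[#1:7@98]
After op 2 [order #2] limit_sell(price=95, qty=1): fills=none; bids=[-] asks=[#2:1@95 #1:7@98]
After op 3 [order #3] limit_buy(price=101, qty=5): fills=#3x#2:1@95 #3x#1:4@98; bids=[-] asks=[#1:3@98]
After op 4 [order #4] market_buy(qty=2): fills=#4x#1:2@98; bids=[-] asks=[#1:1@98]
After op 5 [order #5] limit_buy(price=96, qty=10): fills=none; bids=[#5:10@96] asks=[#1:1@98]
After op 6 cancel(order #3): fills=none; bids=[#5:10@96] asks=[#1:1@98]
After op 7 [order #6] limit_sell(price=98, qty=2): fills=none; bids=[#5:10@96] asks=[#1:1@98 #6:2@98]
After op 8 cancel(order #2): fills=none; bids=[#5:10@96] asks=[#1:1@98 #6:2@98]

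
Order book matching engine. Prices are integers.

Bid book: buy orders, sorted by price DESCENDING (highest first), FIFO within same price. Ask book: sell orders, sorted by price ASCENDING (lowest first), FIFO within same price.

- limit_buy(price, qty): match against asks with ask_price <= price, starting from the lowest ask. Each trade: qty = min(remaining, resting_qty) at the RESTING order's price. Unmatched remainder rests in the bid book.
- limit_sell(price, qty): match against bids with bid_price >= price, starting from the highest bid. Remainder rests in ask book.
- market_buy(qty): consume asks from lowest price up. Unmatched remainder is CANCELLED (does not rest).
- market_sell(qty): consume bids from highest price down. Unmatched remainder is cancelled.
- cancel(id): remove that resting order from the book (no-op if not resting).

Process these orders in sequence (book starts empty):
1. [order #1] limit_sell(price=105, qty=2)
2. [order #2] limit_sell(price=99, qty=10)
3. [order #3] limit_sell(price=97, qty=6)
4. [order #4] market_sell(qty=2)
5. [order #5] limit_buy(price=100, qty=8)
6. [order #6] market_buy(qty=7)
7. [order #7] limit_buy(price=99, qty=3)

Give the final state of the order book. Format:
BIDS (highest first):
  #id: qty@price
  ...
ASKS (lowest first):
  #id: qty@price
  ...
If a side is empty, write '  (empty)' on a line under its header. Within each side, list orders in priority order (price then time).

After op 1 [order #1] limit_sell(price=105, qty=2): fills=none; bids=[-] asks=[#1:2@105]
After op 2 [order #2] limit_sell(price=99, qty=10): fills=none; bids=[-] asks=[#2:10@99 #1:2@105]
After op 3 [order #3] limit_sell(price=97, qty=6): fills=none; bids=[-] asks=[#3:6@97 #2:10@99 #1:2@105]
After op 4 [order #4] market_sell(qty=2): fills=none; bids=[-] asks=[#3:6@97 #2:10@99 #1:2@105]
After op 5 [order #5] limit_buy(price=100, qty=8): fills=#5x#3:6@97 #5x#2:2@99; bids=[-] asks=[#2:8@99 #1:2@105]
After op 6 [order #6] market_buy(qty=7): fills=#6x#2:7@99; bids=[-] asks=[#2:1@99 #1:2@105]
After op 7 [order #7] limit_buy(price=99, qty=3): fills=#7x#2:1@99; bids=[#7:2@99] asks=[#1:2@105]

Answer: BIDS (highest first):
  #7: 2@99
ASKS (lowest first):
  #1: 2@105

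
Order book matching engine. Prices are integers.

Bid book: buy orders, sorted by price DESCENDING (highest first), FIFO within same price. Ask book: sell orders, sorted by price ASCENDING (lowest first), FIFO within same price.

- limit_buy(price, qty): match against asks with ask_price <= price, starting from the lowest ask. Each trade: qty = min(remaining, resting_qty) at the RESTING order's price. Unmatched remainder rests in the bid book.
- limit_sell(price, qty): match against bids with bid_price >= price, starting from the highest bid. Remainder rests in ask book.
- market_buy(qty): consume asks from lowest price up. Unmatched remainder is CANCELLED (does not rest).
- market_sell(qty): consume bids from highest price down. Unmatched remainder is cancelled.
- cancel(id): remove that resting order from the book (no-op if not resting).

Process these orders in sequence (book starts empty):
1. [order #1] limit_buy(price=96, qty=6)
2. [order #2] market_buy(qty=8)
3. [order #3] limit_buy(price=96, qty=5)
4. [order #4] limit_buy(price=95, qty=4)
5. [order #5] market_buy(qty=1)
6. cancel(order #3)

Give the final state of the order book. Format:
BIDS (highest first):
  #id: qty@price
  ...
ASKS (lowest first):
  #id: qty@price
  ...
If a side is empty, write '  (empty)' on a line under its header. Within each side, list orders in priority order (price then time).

After op 1 [order #1] limit_buy(price=96, qty=6): fills=none; bids=[#1:6@96] asks=[-]
After op 2 [order #2] market_buy(qty=8): fills=none; bids=[#1:6@96] asks=[-]
After op 3 [order #3] limit_buy(price=96, qty=5): fills=none; bids=[#1:6@96 #3:5@96] asks=[-]
After op 4 [order #4] limit_buy(price=95, qty=4): fills=none; bids=[#1:6@96 #3:5@96 #4:4@95] asks=[-]
After op 5 [order #5] market_buy(qty=1): fills=none; bids=[#1:6@96 #3:5@96 #4:4@95] asks=[-]
After op 6 cancel(order #3): fills=none; bids=[#1:6@96 #4:4@95] asks=[-]

Answer: BIDS (highest first):
  #1: 6@96
  #4: 4@95
ASKS (lowest first):
  (empty)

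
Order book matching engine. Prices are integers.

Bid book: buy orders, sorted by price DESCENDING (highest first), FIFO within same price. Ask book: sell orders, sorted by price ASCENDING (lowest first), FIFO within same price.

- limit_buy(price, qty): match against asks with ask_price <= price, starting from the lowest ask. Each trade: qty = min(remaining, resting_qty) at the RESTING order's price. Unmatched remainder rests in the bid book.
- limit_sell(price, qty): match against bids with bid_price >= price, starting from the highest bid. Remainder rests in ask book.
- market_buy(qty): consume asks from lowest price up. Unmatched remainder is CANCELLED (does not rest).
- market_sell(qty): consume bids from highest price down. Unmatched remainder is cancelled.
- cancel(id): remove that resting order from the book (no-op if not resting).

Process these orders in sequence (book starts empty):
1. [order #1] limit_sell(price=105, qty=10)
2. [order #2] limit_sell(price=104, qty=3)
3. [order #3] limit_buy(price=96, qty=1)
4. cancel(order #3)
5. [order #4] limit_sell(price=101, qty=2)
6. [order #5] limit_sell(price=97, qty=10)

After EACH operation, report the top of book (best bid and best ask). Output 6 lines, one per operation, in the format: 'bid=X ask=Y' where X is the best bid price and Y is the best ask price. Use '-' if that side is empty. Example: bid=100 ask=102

Answer: bid=- ask=105
bid=- ask=104
bid=96 ask=104
bid=- ask=104
bid=- ask=101
bid=- ask=97

Derivation:
After op 1 [order #1] limit_sell(price=105, qty=10): fills=none; bids=[-] asks=[#1:10@105]
After op 2 [order #2] limit_sell(price=104, qty=3): fills=none; bids=[-] asks=[#2:3@104 #1:10@105]
After op 3 [order #3] limit_buy(price=96, qty=1): fills=none; bids=[#3:1@96] asks=[#2:3@104 #1:10@105]
After op 4 cancel(order #3): fills=none; bids=[-] asks=[#2:3@104 #1:10@105]
After op 5 [order #4] limit_sell(price=101, qty=2): fills=none; bids=[-] asks=[#4:2@101 #2:3@104 #1:10@105]
After op 6 [order #5] limit_sell(price=97, qty=10): fills=none; bids=[-] asks=[#5:10@97 #4:2@101 #2:3@104 #1:10@105]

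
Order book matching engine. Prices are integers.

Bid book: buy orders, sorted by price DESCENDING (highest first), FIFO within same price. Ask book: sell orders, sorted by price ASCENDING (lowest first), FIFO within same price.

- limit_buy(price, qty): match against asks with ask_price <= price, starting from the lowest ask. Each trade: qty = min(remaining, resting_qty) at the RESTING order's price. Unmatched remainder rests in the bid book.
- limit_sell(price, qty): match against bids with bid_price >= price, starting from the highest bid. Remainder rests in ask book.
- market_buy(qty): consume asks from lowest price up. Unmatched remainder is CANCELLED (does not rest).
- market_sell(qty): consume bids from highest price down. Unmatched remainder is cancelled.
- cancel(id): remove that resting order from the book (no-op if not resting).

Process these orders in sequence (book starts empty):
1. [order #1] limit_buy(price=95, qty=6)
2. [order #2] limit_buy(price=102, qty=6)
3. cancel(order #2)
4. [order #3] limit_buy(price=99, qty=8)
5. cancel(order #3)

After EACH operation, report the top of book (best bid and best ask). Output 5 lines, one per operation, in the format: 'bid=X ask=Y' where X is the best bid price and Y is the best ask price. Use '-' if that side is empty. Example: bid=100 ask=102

After op 1 [order #1] limit_buy(price=95, qty=6): fills=none; bids=[#1:6@95] asks=[-]
After op 2 [order #2] limit_buy(price=102, qty=6): fills=none; bids=[#2:6@102 #1:6@95] asks=[-]
After op 3 cancel(order #2): fills=none; bids=[#1:6@95] asks=[-]
After op 4 [order #3] limit_buy(price=99, qty=8): fills=none; bids=[#3:8@99 #1:6@95] asks=[-]
After op 5 cancel(order #3): fills=none; bids=[#1:6@95] asks=[-]

Answer: bid=95 ask=-
bid=102 ask=-
bid=95 ask=-
bid=99 ask=-
bid=95 ask=-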